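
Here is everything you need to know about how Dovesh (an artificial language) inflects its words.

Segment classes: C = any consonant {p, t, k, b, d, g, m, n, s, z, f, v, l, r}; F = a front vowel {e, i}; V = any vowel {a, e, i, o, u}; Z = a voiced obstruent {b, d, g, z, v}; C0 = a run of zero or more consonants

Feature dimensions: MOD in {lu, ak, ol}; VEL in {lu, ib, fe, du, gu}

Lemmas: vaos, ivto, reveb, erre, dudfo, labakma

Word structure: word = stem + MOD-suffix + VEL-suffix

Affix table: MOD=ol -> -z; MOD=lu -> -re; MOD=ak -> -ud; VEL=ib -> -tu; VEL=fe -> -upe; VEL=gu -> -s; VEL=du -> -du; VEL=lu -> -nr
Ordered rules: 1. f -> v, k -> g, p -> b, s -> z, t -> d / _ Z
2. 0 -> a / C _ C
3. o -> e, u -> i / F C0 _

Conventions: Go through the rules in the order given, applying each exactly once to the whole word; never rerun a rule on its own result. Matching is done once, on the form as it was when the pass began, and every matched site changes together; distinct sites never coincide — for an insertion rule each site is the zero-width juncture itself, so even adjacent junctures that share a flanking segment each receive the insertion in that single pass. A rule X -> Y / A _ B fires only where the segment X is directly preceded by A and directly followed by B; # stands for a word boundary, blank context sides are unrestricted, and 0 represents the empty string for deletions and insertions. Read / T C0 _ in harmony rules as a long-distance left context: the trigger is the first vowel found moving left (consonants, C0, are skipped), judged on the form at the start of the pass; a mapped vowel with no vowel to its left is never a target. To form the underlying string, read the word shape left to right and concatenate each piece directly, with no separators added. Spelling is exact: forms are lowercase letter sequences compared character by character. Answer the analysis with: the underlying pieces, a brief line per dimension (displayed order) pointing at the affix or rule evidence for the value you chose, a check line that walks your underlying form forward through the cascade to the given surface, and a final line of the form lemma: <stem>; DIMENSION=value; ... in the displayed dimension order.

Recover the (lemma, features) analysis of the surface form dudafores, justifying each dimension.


underlying: dudfo-re-s
MOD=lu - signalled by the affix -re
VEL=gu - signalled by the affix -s
check: dudfores -> dudfores -> dudafores -> dudafores
lemma: dudfo; MOD=lu; VEL=gu


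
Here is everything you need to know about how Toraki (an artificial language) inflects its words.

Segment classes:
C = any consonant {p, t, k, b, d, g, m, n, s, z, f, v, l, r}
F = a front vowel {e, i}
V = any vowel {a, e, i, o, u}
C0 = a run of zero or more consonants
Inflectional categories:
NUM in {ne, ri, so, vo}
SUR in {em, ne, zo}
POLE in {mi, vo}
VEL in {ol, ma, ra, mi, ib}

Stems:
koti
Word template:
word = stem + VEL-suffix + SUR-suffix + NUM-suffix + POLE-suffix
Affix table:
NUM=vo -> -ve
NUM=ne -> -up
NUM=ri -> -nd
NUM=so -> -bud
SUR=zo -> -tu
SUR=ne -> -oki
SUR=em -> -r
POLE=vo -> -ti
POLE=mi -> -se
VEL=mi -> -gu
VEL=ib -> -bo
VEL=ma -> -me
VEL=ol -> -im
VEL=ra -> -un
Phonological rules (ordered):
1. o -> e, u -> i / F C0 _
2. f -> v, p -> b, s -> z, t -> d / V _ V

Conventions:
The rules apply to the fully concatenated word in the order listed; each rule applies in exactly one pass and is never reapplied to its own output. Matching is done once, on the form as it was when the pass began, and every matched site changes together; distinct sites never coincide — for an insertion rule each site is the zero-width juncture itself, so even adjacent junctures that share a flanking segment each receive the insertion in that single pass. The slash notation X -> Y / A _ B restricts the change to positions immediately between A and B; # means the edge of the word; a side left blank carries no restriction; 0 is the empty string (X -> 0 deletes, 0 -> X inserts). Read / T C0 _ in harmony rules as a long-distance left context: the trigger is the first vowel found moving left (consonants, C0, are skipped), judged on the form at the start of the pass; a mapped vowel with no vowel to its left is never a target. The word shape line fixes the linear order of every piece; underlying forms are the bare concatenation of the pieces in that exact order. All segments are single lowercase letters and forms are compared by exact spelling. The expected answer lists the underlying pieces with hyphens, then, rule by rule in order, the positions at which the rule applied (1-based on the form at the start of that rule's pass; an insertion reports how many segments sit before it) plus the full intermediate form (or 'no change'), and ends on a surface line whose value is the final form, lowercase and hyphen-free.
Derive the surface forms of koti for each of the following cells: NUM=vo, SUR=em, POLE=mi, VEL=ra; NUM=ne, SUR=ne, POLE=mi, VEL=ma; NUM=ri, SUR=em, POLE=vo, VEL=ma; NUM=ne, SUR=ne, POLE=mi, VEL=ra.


cell NUM=vo, SUR=em, POLE=mi, VEL=ra:
underlying: koti-un-r-ve-se
1. o -> e, u -> i / F C0 _: fires at position(s) 5: kotiinrvese
2. f -> v, p -> b, s -> z, t -> d / V _ V: fires at position(s) 3, 10: kodiinrveze
surface: kodiinrveze

cell NUM=ne, SUR=ne, POLE=mi, VEL=ma:
underlying: koti-me-oki-up-se
1. o -> e, u -> i / F C0 _: fires at position(s) 7, 10: kotimeekiipse
2. f -> v, p -> b, s -> z, t -> d / V _ V: fires at position(s) 3: kodimeekiipse
surface: kodimeekiipse

cell NUM=ri, SUR=em, POLE=vo, VEL=ma:
underlying: koti-me-r-nd-ti
1. o -> e, u -> i / F C0 _: no change
2. f -> v, p -> b, s -> z, t -> d / V _ V: fires at position(s) 3: kodimerndti
surface: kodimerndti

cell NUM=ne, SUR=ne, POLE=mi, VEL=ra:
underlying: koti-un-oki-up-se
1. o -> e, u -> i / F C0 _: fires at position(s) 5, 10: kotiinokiipse
2. f -> v, p -> b, s -> z, t -> d / V _ V: fires at position(s) 3: kodiinokiipse
surface: kodiinokiipse


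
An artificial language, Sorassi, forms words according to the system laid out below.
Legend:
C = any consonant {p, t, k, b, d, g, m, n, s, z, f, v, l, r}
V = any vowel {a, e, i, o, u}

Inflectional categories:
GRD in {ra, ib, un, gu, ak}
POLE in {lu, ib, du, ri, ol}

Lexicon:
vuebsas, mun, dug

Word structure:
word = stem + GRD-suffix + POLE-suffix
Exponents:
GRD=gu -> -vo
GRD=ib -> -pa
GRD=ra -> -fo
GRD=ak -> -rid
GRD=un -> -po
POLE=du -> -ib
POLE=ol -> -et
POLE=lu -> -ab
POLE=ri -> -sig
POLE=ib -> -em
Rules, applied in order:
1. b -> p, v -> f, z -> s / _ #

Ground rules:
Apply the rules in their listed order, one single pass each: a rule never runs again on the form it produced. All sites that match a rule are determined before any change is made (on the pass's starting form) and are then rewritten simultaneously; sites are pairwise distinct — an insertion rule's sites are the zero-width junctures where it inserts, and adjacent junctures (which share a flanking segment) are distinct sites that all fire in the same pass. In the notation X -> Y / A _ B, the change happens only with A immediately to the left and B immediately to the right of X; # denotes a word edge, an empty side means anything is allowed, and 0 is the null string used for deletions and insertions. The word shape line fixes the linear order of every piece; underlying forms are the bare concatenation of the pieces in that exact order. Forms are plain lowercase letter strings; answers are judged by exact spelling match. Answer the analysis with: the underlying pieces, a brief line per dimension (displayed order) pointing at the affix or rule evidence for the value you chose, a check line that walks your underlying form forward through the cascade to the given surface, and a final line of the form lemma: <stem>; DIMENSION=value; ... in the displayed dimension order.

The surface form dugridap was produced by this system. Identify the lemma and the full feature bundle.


underlying: dug-rid-ab
GRD=ak - signalled by the affix -rid
POLE=lu - signalled by the affix -ab
check: dugridab -> dugridap
lemma: dug; GRD=ak; POLE=lu


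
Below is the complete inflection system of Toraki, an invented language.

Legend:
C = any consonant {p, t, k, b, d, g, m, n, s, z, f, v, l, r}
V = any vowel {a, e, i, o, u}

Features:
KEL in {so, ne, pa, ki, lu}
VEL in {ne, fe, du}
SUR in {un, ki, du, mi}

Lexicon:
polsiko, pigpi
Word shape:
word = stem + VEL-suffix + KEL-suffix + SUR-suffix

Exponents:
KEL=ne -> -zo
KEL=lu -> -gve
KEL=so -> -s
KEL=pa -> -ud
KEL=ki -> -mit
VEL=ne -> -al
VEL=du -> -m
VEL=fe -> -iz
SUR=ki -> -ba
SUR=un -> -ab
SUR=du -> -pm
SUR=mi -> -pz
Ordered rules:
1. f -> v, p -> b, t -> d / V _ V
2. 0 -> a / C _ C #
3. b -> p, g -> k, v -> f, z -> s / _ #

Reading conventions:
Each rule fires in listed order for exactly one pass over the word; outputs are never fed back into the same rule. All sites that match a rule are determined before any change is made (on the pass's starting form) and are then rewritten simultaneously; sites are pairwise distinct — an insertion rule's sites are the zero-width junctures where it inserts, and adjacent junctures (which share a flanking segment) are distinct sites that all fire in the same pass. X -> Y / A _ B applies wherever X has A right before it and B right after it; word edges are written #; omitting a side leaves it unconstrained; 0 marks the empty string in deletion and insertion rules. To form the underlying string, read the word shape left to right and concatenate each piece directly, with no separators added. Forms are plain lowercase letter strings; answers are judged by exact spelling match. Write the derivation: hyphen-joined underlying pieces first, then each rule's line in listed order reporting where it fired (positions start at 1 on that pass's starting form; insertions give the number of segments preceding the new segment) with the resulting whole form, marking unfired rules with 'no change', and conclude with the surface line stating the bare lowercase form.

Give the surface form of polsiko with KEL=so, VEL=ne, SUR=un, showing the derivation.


underlying: polsiko-al-s-ab
1. f -> v, p -> b, t -> d / V _ V: no change
2. 0 -> a / C _ C #: no change
3. b -> p, g -> k, v -> f, z -> s / _ #: fires at position(s) 12: polsikoalsap
surface: polsikoalsap


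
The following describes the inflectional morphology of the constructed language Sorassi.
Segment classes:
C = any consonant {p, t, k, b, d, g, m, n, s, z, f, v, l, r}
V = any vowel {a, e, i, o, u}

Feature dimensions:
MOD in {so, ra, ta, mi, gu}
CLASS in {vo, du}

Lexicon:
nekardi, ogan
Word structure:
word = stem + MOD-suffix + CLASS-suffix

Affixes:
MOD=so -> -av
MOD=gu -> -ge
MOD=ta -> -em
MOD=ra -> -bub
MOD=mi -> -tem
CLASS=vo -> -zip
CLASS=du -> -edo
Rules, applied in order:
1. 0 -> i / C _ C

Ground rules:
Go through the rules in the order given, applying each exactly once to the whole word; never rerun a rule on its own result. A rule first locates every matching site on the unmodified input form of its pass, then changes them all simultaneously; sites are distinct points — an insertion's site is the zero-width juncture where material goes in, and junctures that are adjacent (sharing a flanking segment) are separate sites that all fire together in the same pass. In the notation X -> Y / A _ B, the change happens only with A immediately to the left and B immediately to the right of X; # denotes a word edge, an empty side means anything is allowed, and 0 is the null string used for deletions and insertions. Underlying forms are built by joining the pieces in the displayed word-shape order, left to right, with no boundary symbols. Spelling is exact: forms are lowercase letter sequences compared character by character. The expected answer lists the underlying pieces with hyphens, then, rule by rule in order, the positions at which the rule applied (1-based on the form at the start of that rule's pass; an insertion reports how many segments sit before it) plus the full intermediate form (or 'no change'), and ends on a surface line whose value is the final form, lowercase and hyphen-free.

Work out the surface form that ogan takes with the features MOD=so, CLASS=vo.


underlying: ogan-av-zip
1. 0 -> i / C _ C: inserts after position(s) 6: oganavizip
surface: oganavizip


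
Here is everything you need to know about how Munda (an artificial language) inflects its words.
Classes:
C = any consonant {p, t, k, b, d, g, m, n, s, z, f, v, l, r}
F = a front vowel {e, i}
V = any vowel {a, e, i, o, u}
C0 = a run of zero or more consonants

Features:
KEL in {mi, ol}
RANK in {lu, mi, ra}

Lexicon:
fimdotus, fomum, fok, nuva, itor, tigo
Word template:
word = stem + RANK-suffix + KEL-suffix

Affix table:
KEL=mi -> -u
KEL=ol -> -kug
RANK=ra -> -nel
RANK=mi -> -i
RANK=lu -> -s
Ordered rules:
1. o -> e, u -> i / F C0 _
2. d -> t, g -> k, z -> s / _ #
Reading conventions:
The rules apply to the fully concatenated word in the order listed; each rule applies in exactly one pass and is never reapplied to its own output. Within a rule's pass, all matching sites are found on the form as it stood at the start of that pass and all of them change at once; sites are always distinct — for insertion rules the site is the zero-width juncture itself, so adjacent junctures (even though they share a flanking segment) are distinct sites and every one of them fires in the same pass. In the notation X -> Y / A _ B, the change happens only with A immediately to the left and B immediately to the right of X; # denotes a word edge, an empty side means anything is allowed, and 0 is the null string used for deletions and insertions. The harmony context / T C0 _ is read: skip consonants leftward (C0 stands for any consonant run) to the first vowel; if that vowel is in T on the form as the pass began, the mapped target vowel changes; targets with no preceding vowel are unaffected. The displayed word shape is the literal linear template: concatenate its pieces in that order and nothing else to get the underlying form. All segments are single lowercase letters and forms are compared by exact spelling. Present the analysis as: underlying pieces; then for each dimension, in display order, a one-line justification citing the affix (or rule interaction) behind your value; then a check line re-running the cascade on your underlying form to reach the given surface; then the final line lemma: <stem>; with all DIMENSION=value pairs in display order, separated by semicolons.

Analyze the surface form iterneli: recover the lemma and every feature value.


underlying: itor-nel-u
KEL=mi - signalled by the affix -u
RANK=ra - signalled by the affix -nel
check: itornelu -> iterneli -> iterneli
lemma: itor; KEL=mi; RANK=ra


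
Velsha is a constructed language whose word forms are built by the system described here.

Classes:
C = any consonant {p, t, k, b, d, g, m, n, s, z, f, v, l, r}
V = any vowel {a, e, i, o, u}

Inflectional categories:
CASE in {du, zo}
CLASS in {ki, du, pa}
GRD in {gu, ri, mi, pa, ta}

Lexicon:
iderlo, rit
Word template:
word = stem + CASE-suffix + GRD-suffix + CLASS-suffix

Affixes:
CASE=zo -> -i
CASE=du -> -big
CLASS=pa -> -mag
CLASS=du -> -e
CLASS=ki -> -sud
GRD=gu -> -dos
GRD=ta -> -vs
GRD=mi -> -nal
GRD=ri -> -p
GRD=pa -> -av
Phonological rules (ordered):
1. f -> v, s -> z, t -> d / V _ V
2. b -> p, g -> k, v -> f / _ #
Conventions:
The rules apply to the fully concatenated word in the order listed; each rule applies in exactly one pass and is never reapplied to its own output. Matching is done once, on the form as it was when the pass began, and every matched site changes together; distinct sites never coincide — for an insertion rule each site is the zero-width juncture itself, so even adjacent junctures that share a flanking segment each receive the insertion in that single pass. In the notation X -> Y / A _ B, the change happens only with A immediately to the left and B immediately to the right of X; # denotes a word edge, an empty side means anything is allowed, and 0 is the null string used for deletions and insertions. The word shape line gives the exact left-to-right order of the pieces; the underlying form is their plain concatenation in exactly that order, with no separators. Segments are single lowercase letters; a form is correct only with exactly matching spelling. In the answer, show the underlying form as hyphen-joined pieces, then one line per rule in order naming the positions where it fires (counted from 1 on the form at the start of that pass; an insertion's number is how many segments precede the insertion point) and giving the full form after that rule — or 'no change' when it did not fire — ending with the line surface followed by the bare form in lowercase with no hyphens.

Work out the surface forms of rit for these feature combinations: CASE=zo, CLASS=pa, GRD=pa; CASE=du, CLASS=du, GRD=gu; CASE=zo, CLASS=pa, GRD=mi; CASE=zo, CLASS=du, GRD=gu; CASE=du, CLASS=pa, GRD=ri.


cell CASE=zo, CLASS=pa, GRD=pa:
underlying: rit-i-av-mag
1. f -> v, s -> z, t -> d / V _ V: fires at position(s) 3: ridiavmag
2. b -> p, g -> k, v -> f / _ #: fires at position(s) 9: ridiavmak
surface: ridiavmak

cell CASE=du, CLASS=du, GRD=gu:
underlying: rit-big-dos-e
1. f -> v, s -> z, t -> d / V _ V: fires at position(s) 9: ritbigdoze
2. b -> p, g -> k, v -> f / _ #: no change
surface: ritbigdoze

cell CASE=zo, CLASS=pa, GRD=mi:
underlying: rit-i-nal-mag
1. f -> v, s -> z, t -> d / V _ V: fires at position(s) 3: ridinalmag
2. b -> p, g -> k, v -> f / _ #: fires at position(s) 10: ridinalmak
surface: ridinalmak

cell CASE=zo, CLASS=du, GRD=gu:
underlying: rit-i-dos-e
1. f -> v, s -> z, t -> d / V _ V: fires at position(s) 3, 7: rididoze
2. b -> p, g -> k, v -> f / _ #: no change
surface: rididoze

cell CASE=du, CLASS=pa, GRD=ri:
underlying: rit-big-p-mag
1. f -> v, s -> z, t -> d / V _ V: no change
2. b -> p, g -> k, v -> f / _ #: fires at position(s) 10: ritbigpmak
surface: ritbigpmak


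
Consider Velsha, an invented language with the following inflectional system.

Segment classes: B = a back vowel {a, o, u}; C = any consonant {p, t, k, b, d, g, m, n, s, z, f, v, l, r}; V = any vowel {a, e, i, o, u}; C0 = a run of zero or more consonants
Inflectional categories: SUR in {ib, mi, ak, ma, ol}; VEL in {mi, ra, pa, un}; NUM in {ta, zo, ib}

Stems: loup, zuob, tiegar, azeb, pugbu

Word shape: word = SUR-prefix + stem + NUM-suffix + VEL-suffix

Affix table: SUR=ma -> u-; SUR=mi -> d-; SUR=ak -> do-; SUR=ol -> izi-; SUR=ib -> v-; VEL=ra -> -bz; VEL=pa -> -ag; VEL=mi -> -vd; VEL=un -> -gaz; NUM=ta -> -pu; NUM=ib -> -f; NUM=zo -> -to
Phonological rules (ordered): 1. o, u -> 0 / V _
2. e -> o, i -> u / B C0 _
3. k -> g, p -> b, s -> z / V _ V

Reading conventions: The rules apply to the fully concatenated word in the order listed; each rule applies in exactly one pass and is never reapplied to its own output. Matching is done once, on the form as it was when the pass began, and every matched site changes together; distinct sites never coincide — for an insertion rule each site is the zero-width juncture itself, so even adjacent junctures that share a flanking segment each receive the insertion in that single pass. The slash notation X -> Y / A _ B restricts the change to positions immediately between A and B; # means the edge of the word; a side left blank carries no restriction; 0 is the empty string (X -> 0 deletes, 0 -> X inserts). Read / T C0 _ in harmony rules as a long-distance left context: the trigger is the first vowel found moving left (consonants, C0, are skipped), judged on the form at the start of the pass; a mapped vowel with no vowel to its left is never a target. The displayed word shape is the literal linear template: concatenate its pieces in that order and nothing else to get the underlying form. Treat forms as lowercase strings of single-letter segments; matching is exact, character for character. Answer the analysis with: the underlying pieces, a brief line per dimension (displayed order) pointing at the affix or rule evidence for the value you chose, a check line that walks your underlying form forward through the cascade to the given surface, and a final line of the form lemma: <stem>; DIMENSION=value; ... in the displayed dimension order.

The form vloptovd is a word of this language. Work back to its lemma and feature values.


underlying: v-loup-to-vd
SUR=ib - signalled by the affix v-
VEL=mi - signalled by the affix -vd
NUM=zo - signalled by the affix -to
check: vlouptovd -> vloptovd -> vloptovd -> vloptovd
lemma: loup; SUR=ib; VEL=mi; NUM=zo


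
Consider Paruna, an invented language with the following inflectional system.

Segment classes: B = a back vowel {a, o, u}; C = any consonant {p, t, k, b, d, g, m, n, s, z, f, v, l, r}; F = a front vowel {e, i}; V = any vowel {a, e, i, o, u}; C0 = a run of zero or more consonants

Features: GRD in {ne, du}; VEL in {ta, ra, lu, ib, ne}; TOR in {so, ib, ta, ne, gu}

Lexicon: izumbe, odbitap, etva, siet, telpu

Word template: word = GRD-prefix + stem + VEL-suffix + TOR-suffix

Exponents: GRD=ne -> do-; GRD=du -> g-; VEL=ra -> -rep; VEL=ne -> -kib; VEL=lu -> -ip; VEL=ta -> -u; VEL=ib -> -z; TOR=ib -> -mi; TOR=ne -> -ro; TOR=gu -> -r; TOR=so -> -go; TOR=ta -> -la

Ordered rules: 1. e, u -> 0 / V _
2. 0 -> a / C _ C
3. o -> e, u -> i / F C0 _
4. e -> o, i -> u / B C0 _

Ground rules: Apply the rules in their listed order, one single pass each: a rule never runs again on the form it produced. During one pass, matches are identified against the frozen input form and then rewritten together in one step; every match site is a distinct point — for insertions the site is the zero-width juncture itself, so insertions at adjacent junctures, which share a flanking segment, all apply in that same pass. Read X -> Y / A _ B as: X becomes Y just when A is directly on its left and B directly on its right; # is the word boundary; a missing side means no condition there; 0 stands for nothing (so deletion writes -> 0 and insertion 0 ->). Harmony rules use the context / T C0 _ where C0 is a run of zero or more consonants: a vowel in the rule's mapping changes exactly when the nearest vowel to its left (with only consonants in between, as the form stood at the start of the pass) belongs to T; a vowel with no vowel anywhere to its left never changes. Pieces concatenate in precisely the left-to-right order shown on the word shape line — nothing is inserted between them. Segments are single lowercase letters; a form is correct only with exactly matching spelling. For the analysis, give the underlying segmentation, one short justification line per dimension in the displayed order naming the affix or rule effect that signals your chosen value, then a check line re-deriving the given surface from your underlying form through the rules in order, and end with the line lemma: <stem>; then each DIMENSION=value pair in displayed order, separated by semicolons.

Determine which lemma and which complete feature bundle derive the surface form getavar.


underlying: g-etva-u-r
GRD=du - signalled by the affix g-
VEL=ta - signalled by the affix -u
TOR=gu - signalled by the affix -r
check: getvaur -> getvar -> getavar -> getavar -> getavar
lemma: etva; GRD=du; VEL=ta; TOR=gu


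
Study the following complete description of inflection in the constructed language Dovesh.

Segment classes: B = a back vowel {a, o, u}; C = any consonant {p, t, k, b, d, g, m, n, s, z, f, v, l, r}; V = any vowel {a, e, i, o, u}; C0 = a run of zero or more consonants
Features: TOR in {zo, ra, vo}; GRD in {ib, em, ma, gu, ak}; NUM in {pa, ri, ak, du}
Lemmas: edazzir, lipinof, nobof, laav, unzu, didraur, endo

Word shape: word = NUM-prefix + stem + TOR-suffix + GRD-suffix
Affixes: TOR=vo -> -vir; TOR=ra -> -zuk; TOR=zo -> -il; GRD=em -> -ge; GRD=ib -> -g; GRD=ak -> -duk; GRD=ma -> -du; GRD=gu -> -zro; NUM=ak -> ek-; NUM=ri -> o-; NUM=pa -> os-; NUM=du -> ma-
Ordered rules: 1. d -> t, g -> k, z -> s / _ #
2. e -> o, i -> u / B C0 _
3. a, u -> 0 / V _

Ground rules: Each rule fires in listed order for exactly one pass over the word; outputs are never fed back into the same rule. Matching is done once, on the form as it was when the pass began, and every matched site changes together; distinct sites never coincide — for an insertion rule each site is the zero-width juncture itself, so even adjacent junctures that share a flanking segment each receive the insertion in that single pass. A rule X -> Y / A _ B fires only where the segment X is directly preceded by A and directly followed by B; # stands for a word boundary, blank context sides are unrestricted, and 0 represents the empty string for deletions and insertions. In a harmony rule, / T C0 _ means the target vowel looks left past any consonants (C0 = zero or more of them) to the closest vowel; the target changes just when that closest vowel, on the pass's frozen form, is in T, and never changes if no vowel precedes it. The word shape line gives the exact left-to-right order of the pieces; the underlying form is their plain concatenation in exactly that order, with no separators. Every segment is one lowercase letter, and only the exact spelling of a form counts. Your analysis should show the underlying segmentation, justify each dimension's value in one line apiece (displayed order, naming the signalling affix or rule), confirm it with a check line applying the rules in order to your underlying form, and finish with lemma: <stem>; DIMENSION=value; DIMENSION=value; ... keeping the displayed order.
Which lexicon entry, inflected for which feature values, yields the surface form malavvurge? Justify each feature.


underlying: ma-laav-vir-ge
TOR=vo - signalled by the affix -vir
GRD=em - signalled by the affix -ge
NUM=du - signalled by the affix ma-
check: malaavvirge -> malaavvirge -> malaavvurge -> malavvurge
lemma: laav; TOR=vo; GRD=em; NUM=du


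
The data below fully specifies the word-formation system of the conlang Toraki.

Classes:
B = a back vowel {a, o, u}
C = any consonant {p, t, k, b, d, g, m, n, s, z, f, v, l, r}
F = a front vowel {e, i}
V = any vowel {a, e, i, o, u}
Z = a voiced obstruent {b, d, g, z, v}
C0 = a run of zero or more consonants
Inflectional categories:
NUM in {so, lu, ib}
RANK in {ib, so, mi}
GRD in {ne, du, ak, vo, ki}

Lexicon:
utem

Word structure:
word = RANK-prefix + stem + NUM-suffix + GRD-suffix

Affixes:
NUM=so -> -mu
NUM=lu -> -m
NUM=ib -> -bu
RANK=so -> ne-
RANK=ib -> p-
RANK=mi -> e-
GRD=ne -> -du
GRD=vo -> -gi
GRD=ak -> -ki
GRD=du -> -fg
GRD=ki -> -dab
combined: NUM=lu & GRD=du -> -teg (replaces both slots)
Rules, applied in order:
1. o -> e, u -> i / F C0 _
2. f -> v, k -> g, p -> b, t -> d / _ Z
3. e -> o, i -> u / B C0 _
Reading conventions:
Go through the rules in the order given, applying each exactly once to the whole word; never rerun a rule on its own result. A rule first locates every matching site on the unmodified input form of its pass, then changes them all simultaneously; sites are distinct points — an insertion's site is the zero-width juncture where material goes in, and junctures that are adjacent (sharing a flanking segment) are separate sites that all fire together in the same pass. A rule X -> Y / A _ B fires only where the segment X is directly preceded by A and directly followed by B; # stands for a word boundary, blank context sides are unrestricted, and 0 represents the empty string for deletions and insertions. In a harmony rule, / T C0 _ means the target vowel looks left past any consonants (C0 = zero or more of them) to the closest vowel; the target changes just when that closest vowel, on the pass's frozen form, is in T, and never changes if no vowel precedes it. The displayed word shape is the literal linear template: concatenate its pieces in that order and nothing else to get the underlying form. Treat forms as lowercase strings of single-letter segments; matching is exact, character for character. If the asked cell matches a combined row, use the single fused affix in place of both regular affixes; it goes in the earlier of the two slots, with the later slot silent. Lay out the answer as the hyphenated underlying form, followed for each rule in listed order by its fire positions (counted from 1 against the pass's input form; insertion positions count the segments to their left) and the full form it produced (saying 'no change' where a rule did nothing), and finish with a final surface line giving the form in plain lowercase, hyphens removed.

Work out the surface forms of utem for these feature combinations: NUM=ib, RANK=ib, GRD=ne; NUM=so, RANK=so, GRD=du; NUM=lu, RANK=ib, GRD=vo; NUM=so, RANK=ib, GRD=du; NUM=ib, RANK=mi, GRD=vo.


cell NUM=ib, RANK=ib, GRD=ne:
underlying: p-utem-bu-du
1. o -> e, u -> i / F C0 _: fires at position(s) 7: putembidu
2. f -> v, k -> g, p -> b, t -> d / _ Z: no change
3. e -> o, i -> u / B C0 _: fires at position(s) 4: putombidu
surface: putombidu

cell NUM=so, RANK=so, GRD=du:
underlying: ne-utem-mu-fg
1. o -> e, u -> i / F C0 _: fires at position(s) 3, 8: neitemmifg
2. f -> v, k -> g, p -> b, t -> d / _ Z: fires at position(s) 9: neitemmivg
3. e -> o, i -> u / B C0 _: no change
surface: neitemmivg

cell NUM=lu, RANK=ib, GRD=vo:
underlying: p-utem-m-gi
1. o -> e, u -> i / F C0 _: no change
2. f -> v, k -> g, p -> b, t -> d / _ Z: no change
3. e -> o, i -> u / B C0 _: fires at position(s) 4: putommgi
surface: putommgi

cell NUM=so, RANK=ib, GRD=du:
underlying: p-utem-mu-fg
1. o -> e, u -> i / F C0 _: fires at position(s) 7: putemmifg
2. f -> v, k -> g, p -> b, t -> d / _ Z: fires at position(s) 8: putemmivg
3. e -> o, i -> u / B C0 _: fires at position(s) 4: putommivg
surface: putommivg

cell NUM=ib, RANK=mi, GRD=vo:
underlying: e-utem-bu-gi
1. o -> e, u -> i / F C0 _: fires at position(s) 2, 7: eitembigi
2. f -> v, k -> g, p -> b, t -> d / _ Z: no change
3. e -> o, i -> u / B C0 _: no change
surface: eitembigi


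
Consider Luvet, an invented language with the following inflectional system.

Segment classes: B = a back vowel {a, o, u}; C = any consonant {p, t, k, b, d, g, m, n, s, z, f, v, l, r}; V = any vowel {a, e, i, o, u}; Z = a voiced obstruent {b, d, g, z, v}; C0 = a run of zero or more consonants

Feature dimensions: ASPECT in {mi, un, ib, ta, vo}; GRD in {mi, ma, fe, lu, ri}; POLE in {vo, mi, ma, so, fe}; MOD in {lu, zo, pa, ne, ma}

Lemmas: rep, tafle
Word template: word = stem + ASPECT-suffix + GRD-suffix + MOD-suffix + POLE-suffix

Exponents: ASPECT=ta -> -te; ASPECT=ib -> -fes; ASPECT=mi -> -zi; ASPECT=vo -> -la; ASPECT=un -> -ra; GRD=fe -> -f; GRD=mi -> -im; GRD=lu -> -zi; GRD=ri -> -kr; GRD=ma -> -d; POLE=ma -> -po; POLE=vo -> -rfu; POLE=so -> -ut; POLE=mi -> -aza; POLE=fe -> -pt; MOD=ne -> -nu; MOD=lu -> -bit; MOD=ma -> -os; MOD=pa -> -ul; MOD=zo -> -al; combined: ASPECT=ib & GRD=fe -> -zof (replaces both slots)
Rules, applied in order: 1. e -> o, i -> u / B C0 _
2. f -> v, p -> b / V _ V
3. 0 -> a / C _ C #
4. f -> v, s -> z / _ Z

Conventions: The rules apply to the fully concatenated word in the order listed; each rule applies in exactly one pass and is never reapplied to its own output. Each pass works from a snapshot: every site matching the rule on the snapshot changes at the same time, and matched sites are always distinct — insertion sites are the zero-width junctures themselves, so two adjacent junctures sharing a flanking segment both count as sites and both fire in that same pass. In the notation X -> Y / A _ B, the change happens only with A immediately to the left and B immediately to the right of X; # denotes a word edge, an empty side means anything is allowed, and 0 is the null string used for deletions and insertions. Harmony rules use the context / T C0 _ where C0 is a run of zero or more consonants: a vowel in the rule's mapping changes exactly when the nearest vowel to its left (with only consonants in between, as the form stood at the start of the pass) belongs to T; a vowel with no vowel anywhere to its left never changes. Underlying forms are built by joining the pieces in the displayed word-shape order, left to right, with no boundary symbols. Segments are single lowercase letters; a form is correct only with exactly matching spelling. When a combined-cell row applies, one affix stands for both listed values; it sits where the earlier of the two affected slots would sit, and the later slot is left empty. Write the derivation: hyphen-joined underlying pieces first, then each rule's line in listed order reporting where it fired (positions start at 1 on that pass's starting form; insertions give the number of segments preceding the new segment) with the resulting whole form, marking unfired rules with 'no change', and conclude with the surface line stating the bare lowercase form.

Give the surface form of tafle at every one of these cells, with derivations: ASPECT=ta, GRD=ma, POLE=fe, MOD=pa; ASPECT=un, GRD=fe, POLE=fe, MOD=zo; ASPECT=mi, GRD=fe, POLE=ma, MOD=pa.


cell ASPECT=ta, GRD=ma, POLE=fe, MOD=pa:
underlying: tafle-te-d-ul-pt
1. e -> o, i -> u / B C0 _: fires at position(s) 5: taflotedulpt
2. f -> v, p -> b / V _ V: no change
3. 0 -> a / C _ C #: inserts after position(s) 11: taflotedulpat
4. f -> v, s -> z / _ Z: no change
surface: taflotedulpat

cell ASPECT=un, GRD=fe, POLE=fe, MOD=zo:
underlying: tafle-ra-f-al-pt
1. e -> o, i -> u / B C0 _: fires at position(s) 5: taflorafalpt
2. f -> v, p -> b / V _ V: fires at position(s) 8: tafloravalpt
3. 0 -> a / C _ C #: inserts after position(s) 11: tafloravalpat
4. f -> v, s -> z / _ Z: no change
surface: tafloravalpat

cell ASPECT=mi, GRD=fe, POLE=ma, MOD=pa:
underlying: tafle-zi-f-ul-po
1. e -> o, i -> u / B C0 _: fires at position(s) 5: taflozifulpo
2. f -> v, p -> b / V _ V: fires at position(s) 8: taflozivulpo
3. 0 -> a / C _ C #: no change
4. f -> v, s -> z / _ Z: no change
surface: taflozivulpo


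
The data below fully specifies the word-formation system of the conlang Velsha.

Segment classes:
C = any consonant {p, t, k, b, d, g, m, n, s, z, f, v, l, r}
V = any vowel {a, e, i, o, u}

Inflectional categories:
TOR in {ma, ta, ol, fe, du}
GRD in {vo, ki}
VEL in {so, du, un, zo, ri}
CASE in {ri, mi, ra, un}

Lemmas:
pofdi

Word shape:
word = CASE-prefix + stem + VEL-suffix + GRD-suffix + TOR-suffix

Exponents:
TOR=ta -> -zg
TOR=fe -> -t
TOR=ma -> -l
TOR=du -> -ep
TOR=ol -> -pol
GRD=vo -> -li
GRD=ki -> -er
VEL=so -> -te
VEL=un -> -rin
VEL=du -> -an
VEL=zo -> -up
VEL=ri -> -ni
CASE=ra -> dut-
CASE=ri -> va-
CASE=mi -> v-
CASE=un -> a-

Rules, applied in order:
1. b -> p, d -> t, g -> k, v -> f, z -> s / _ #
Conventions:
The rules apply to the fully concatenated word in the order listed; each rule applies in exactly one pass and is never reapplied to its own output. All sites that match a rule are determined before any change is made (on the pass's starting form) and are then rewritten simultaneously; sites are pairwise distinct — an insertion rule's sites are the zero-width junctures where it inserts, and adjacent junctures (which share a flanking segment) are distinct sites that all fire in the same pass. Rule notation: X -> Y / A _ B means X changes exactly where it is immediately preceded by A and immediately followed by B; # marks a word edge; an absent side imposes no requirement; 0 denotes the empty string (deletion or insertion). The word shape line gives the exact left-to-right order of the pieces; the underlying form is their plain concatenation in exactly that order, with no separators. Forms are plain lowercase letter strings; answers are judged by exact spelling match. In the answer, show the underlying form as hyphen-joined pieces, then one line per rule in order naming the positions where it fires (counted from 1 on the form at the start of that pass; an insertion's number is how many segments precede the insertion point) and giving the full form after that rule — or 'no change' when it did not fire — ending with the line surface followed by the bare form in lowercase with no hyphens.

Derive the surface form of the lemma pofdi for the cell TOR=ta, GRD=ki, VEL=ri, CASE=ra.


underlying: dut-pofdi-ni-er-zg
1. b -> p, d -> t, g -> k, v -> f, z -> s / _ #: fires at position(s) 14: dutpofdinierzk
surface: dutpofdinierzk


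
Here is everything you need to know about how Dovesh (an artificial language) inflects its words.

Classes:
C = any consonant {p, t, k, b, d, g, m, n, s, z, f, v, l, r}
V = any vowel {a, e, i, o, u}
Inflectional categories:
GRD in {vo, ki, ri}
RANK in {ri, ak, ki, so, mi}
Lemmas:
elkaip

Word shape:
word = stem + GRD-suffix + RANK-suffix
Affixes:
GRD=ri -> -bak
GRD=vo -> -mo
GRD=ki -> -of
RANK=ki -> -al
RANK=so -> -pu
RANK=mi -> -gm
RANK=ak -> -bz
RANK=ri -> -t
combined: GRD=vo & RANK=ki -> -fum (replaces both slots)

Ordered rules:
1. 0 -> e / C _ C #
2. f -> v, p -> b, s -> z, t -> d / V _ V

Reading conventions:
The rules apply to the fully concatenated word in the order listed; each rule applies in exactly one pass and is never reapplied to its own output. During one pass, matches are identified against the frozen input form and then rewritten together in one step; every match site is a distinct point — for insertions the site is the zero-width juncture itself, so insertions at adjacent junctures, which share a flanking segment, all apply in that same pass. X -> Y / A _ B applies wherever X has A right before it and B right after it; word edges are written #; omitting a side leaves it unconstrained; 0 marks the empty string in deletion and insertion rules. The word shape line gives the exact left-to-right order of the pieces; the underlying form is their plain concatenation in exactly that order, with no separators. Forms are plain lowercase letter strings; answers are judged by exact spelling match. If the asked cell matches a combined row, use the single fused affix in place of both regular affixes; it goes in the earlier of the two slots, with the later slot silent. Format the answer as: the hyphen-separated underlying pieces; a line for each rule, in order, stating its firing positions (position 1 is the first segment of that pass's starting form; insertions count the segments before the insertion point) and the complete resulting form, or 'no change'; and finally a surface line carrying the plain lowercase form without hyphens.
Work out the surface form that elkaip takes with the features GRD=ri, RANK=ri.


underlying: elkaip-bak-t
1. 0 -> e / C _ C #: inserts after position(s) 9: elkaipbaket
2. f -> v, p -> b, s -> z, t -> d / V _ V: no change
surface: elkaipbaket


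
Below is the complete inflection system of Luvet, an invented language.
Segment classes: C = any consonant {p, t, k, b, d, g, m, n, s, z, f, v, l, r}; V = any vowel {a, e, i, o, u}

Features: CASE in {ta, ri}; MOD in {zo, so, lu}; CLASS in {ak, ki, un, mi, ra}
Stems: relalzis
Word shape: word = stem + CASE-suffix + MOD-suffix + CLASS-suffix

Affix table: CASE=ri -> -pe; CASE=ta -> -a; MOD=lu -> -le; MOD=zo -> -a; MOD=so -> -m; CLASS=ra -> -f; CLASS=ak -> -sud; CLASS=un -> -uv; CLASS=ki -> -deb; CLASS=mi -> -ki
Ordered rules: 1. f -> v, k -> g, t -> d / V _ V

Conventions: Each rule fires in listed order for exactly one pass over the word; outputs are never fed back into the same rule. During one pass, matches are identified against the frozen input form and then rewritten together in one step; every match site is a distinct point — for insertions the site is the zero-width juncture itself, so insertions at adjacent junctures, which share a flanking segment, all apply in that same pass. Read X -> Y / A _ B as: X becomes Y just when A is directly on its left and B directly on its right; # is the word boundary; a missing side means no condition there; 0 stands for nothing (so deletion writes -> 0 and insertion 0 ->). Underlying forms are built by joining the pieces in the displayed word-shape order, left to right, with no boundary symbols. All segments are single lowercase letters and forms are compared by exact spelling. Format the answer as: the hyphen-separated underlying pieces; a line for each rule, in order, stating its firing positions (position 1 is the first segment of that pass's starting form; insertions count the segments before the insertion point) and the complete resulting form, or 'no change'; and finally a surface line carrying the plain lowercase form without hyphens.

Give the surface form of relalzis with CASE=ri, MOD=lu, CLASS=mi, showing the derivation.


underlying: relalzis-pe-le-ki
1. f -> v, k -> g, t -> d / V _ V: fires at position(s) 13: relalzispelegi
surface: relalzispelegi


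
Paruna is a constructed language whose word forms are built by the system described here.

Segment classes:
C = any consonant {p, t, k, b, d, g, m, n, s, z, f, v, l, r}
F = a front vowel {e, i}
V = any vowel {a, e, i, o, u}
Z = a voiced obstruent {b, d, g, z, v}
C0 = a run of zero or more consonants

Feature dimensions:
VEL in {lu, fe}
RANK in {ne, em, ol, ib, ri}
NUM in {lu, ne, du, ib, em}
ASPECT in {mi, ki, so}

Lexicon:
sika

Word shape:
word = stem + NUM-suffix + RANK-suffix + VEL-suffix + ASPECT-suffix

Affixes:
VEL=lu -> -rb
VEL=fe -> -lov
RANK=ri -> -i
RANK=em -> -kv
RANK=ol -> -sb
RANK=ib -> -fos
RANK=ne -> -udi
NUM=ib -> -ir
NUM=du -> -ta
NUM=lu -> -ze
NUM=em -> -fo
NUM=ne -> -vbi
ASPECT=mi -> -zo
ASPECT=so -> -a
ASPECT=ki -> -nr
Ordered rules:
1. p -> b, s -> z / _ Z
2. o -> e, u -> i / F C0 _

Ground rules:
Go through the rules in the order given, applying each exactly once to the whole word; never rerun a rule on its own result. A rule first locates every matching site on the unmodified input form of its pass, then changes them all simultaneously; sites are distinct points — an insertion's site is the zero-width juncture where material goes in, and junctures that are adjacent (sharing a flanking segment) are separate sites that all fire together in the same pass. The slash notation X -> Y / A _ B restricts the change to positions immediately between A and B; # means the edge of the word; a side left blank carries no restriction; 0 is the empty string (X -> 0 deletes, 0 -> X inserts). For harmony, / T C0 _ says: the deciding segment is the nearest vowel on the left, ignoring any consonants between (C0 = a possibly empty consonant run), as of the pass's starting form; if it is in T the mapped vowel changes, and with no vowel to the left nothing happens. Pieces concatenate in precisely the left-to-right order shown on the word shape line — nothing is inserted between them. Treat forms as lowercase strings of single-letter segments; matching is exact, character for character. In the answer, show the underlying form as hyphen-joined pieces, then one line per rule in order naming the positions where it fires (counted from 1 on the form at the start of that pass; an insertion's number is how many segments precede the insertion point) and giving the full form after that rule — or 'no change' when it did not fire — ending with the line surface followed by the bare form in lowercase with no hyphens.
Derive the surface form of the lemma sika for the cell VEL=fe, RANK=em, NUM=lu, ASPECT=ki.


underlying: sika-ze-kv-lov-nr
1. p -> b, s -> z / _ Z: no change
2. o -> e, u -> i / F C0 _: fires at position(s) 10: sikazekvlevnr
surface: sikazekvlevnr
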